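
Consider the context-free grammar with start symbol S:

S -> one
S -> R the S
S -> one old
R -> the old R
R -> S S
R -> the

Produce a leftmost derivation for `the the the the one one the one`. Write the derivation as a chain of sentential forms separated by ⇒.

S ⇒ R the S ⇒ S S the S ⇒ R the S S the S ⇒ the the S S the S ⇒ the the R the S S the S ⇒ the the the the S S the S ⇒ the the the the one S the S ⇒ the the the the one one the S ⇒ the the the the one one the one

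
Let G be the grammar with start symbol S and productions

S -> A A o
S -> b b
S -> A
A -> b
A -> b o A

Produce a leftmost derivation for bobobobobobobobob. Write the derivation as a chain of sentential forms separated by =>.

S=>A=>boA=>boboA=>boboboA=>boboboboA=>boboboboboA=>boboboboboboA=>boboboboboboboA=>boboboboboboboboA=>bobobobobobobobob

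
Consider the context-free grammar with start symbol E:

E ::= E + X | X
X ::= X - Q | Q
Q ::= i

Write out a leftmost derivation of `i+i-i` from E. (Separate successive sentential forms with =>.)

E => E+X => X+X => Q+X => i+X => i+X-Q => i+Q-Q => i+i-Q => i+i-i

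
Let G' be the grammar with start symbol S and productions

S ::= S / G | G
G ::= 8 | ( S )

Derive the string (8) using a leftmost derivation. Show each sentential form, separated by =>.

S => G => (S) => (G) => (8)

S => G   [S ::= G]
G => (S)   [G ::= ( S )]
(S) => (G)   [S ::= G]
(G) => (8)   [G ::= 8]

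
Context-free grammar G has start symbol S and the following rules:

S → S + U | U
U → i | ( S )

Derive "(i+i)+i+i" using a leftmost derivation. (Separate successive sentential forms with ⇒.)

S⇒S+U⇒S+U+U⇒U+U+U⇒(S)+U+U⇒(S+U)+U+U⇒(U+U)+U+U⇒(i+U)+U+U⇒(i+i)+U+U⇒(i+i)+i+U⇒(i+i)+i+i

S ⇒ S+U   [S → S + U]
S+U ⇒ S+U+U   [S → S + U]
S+U+U ⇒ U+U+U   [S → U]
U+U+U ⇒ (S)+U+U   [U → ( S )]
(S)+U+U ⇒ (S+U)+U+U   [S → S + U]
(S+U)+U+U ⇒ (U+U)+U+U   [S → U]
(U+U)+U+U ⇒ (i+U)+U+U   [U → i]
(i+U)+U+U ⇒ (i+i)+U+U   [U → i]
(i+i)+U+U ⇒ (i+i)+i+U   [U → i]
(i+i)+i+U ⇒ (i+i)+i+i   [U → i]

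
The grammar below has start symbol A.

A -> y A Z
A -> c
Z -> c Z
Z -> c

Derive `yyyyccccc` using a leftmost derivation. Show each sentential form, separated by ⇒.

A⇒yAZ⇒yyAZZ⇒yyyAZZZ⇒yyyyAZZZZ⇒yyyycZZZZ⇒yyyyccZZZ⇒yyyycccZZ⇒yyyyccccZ⇒yyyyccccc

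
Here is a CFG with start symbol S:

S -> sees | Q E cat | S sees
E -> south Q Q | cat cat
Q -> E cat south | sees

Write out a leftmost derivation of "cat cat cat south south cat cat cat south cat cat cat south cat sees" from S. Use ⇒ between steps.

S ⇒ S sees ⇒ Q E cat sees ⇒ E cat south E cat sees ⇒ cat cat cat south E cat sees ⇒ cat cat cat south south Q Q cat sees ⇒ cat cat cat south south E cat south Q cat sees ⇒ cat cat cat south south cat cat cat south Q cat sees ⇒ cat cat cat south south cat cat cat south E cat south cat sees ⇒ cat cat cat south south cat cat cat south cat cat cat south cat sees

S ⇒ S sees   [S -> S sees]
S sees ⇒ Q E cat sees   [S -> Q E cat]
Q E cat sees ⇒ E cat south E cat sees   [Q -> E cat south]
E cat south E cat sees ⇒ cat cat cat south E cat sees   [E -> cat cat]
cat cat cat south E cat sees ⇒ cat cat cat south south Q Q cat sees   [E -> south Q Q]
cat cat cat south south Q Q cat sees ⇒ cat cat cat south south E cat south Q cat sees   [Q -> E cat south]
cat cat cat south south E cat south Q cat sees ⇒ cat cat cat south south cat cat cat south Q cat sees   [E -> cat cat]
cat cat cat south south cat cat cat south Q cat sees ⇒ cat cat cat south south cat cat cat south E cat south cat sees   [Q -> E cat south]
cat cat cat south south cat cat cat south E cat south cat sees ⇒ cat cat cat south south cat cat cat south cat cat cat south cat sees   [E -> cat cat]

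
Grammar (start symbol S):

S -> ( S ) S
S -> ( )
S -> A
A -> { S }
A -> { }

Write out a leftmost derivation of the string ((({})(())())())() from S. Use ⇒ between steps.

S ⇒ (S)S   [S -> ( S ) S]
(S)S ⇒ ((S)S)S   [S -> ( S ) S]
((S)S)S ⇒ (((S)S)S)S   [S -> ( S ) S]
(((S)S)S)S ⇒ (((A)S)S)S   [S -> A]
(((A)S)S)S ⇒ ((({})S)S)S   [A -> { }]
((({})S)S)S ⇒ ((({})(S)S)S)S   [S -> ( S ) S]
((({})(S)S)S)S ⇒ ((({})(())S)S)S   [S -> ( )]
((({})(())S)S)S ⇒ ((({})(())())S)S   [S -> ( )]
((({})(())())S)S ⇒ ((({})(())())())S   [S -> ( )]
((({})(())())())S ⇒ ((({})(())())())()   [S -> ( )]

S ⇒ (S)S ⇒ ((S)S)S ⇒ (((S)S)S)S ⇒ (((A)S)S)S ⇒ ((({})S)S)S ⇒ ((({})(S)S)S)S ⇒ ((({})(())S)S)S ⇒ ((({})(())())S)S ⇒ ((({})(())())())S ⇒ ((({})(())())())()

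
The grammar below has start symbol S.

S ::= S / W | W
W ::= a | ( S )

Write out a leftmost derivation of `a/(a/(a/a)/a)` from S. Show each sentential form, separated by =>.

S => S/W   [S ::= S / W]
S/W => W/W   [S ::= W]
W/W => a/W   [W ::= a]
a/W => a/(S)   [W ::= ( S )]
a/(S) => a/(S/W)   [S ::= S / W]
a/(S/W) => a/(S/W/W)   [S ::= S / W]
a/(S/W/W) => a/(W/W/W)   [S ::= W]
a/(W/W/W) => a/(a/W/W)   [W ::= a]
a/(a/W/W) => a/(a/(S)/W)   [W ::= ( S )]
a/(a/(S)/W) => a/(a/(S/W)/W)   [S ::= S / W]
a/(a/(S/W)/W) => a/(a/(W/W)/W)   [S ::= W]
a/(a/(W/W)/W) => a/(a/(a/W)/W)   [W ::= a]
a/(a/(a/W)/W) => a/(a/(a/a)/W)   [W ::= a]
a/(a/(a/a)/W) => a/(a/(a/a)/a)   [W ::= a]

S => S/W => W/W => a/W => a/(S) => a/(S/W) => a/(S/W/W) => a/(W/W/W) => a/(a/W/W) => a/(a/(S)/W) => a/(a/(S/W)/W) => a/(a/(W/W)/W) => a/(a/(a/W)/W) => a/(a/(a/a)/W) => a/(a/(a/a)/a)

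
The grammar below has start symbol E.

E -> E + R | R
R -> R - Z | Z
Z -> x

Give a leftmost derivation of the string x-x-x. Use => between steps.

E=>R=>R-Z=>R-Z-Z=>Z-Z-Z=>x-Z-Z=>x-x-Z=>x-x-x

E => R   [E -> R]
R => R-Z   [R -> R - Z]
R-Z => R-Z-Z   [R -> R - Z]
R-Z-Z => Z-Z-Z   [R -> Z]
Z-Z-Z => x-Z-Z   [Z -> x]
x-Z-Z => x-x-Z   [Z -> x]
x-x-Z => x-x-x   [Z -> x]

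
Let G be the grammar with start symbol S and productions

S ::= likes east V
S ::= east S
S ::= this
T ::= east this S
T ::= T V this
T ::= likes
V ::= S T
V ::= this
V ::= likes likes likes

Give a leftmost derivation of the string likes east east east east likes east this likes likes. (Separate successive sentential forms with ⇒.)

S ⇒ likes east V   [S ::= likes east V]
likes east V ⇒ likes east S T   [V ::= S T]
likes east S T ⇒ likes east east S T   [S ::= east S]
likes east east S T ⇒ likes east east east S T   [S ::= east S]
likes east east east S T ⇒ likes east east east east S T   [S ::= east S]
likes east east east east S T ⇒ likes east east east east likes east V T   [S ::= likes east V]
likes east east east east likes east V T ⇒ likes east east east east likes east S T T   [V ::= S T]
likes east east east east likes east S T T ⇒ likes east east east east likes east this T T   [S ::= this]
likes east east east east likes east this T T ⇒ likes east east east east likes east this likes T   [T ::= likes]
likes east east east east likes east this likes T ⇒ likes east east east east likes east this likes likes   [T ::= likes]

S ⇒ likes east V ⇒ likes east S T ⇒ likes east east S T ⇒ likes east east east S T ⇒ likes east east east east S T ⇒ likes east east east east likes east V T ⇒ likes east east east east likes east S T T ⇒ likes east east east east likes east this T T ⇒ likes east east east east likes east this likes T ⇒ likes east east east east likes east this likes likes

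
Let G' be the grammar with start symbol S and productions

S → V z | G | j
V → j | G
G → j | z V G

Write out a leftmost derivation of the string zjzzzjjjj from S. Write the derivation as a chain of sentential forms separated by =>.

S => G   [S → G]
G => zVG   [G → z V G]
zVG => zjG   [V → j]
zjG => zjzVG   [G → z V G]
zjzVG => zjzGG   [V → G]
zjzGG => zjzzVGG   [G → z V G]
zjzzVGG => zjzzGGG   [V → G]
zjzzGGG => zjzzzVGGG   [G → z V G]
zjzzzVGGG => zjzzzjGGG   [V → j]
zjzzzjGGG => zjzzzjjGG   [G → j]
zjzzzjjGG => zjzzzjjjG   [G → j]
zjzzzjjjG => zjzzzjjjj   [G → j]

S=>G=>zVG=>zjG=>zjzVG=>zjzGG=>zjzzVGG=>zjzzGGG=>zjzzzVGGG=>zjzzzjGGG=>zjzzzjjGG=>zjzzzjjjG=>zjzzzjjjj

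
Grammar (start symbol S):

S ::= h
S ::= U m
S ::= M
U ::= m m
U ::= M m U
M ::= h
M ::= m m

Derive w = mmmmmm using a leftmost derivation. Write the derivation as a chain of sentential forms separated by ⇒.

S ⇒ Um ⇒ MmUm ⇒ mmmUm ⇒ mmmmmm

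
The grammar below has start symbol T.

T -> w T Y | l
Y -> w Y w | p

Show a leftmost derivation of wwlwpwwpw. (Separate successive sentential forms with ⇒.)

T ⇒ wTY ⇒ wwTYY ⇒ wwlYY ⇒ wwlwYwY ⇒ wwlwpwY ⇒ wwlwpwwYw ⇒ wwlwpwwpw

T ⇒ wTY   [T -> w T Y]
wTY ⇒ wwTYY   [T -> w T Y]
wwTYY ⇒ wwlYY   [T -> l]
wwlYY ⇒ wwlwYwY   [Y -> w Y w]
wwlwYwY ⇒ wwlwpwY   [Y -> p]
wwlwpwY ⇒ wwlwpwwYw   [Y -> w Y w]
wwlwpwwYw ⇒ wwlwpwwpw   [Y -> p]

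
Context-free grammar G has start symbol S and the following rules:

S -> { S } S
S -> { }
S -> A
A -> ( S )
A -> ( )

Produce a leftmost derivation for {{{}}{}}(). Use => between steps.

S => {S}S   [S -> { S } S]
{S}S => {{S}S}S   [S -> { S } S]
{{S}S}S => {{{}}S}S   [S -> { }]
{{{}}S}S => {{{}}{}}S   [S -> { }]
{{{}}{}}S => {{{}}{}}A   [S -> A]
{{{}}{}}A => {{{}}{}}()   [A -> ( )]

S => {S}S => {{S}S}S => {{{}}S}S => {{{}}{}}S => {{{}}{}}A => {{{}}{}}()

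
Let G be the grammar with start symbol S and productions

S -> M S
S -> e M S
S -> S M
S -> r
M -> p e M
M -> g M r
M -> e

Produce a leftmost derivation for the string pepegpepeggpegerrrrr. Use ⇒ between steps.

S ⇒ MS   [S -> M S]
MS ⇒ peMS   [M -> p e M]
peMS ⇒ pepeMS   [M -> p e M]
pepeMS ⇒ pepegMrS   [M -> g M r]
pepegMrS ⇒ pepegpeMrS   [M -> p e M]
pepegpeMrS ⇒ pepegpepeMrS   [M -> p e M]
pepegpepeMrS ⇒ pepegpepegMrrS   [M -> g M r]
pepegpepegMrrS ⇒ pepegpepeggMrrrS   [M -> g M r]
pepegpepeggMrrrS ⇒ pepegpepeggpeMrrrS   [M -> p e M]
pepegpepeggpeMrrrS ⇒ pepegpepeggpegMrrrrS   [M -> g M r]
pepegpepeggpegMrrrrS ⇒ pepegpepeggpegerrrrS   [M -> e]
pepegpepeggpegerrrrS ⇒ pepegpepeggpegerrrrr   [S -> r]

S⇒MS⇒peMS⇒pepeMS⇒pepegMrS⇒pepegpeMrS⇒pepegpepeMrS⇒pepegpepegMrrS⇒pepegpepeggMrrrS⇒pepegpepeggpeMrrrS⇒pepegpepeggpegMrrrrS⇒pepegpepeggpegerrrrS⇒pepegpepeggpegerrrrr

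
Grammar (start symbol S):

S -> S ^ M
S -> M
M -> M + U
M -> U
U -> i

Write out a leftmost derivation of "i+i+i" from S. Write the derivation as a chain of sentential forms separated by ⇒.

S ⇒ M   [S -> M]
M ⇒ M+U   [M -> M + U]
M+U ⇒ M+U+U   [M -> M + U]
M+U+U ⇒ U+U+U   [M -> U]
U+U+U ⇒ i+U+U   [U -> i]
i+U+U ⇒ i+i+U   [U -> i]
i+i+U ⇒ i+i+i   [U -> i]

S ⇒ M ⇒ M+U ⇒ M+U+U ⇒ U+U+U ⇒ i+U+U ⇒ i+i+U ⇒ i+i+i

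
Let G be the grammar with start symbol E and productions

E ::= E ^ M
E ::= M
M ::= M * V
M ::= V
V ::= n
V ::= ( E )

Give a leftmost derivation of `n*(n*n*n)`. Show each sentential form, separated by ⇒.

E ⇒ M ⇒ M*V ⇒ V*V ⇒ n*V ⇒ n*(E) ⇒ n*(M) ⇒ n*(M*V) ⇒ n*(M*V*V) ⇒ n*(V*V*V) ⇒ n*(n*V*V) ⇒ n*(n*n*V) ⇒ n*(n*n*n)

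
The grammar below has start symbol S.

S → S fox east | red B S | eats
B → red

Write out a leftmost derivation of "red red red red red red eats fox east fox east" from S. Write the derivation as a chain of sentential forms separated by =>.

S => red B S   [S → red B S]
red B S => red red S   [B → red]
red red S => red red red B S   [S → red B S]
red red red B S => red red red red S   [B → red]
red red red red S => red red red red red B S   [S → red B S]
red red red red red B S => red red red red red red S   [B → red]
red red red red red red S => red red red red red red S fox east   [S → S fox east]
red red red red red red S fox east => red red red red red red S fox east fox east   [S → S fox east]
red red red red red red S fox east fox east => red red red red red red eats fox east fox east   [S → eats]

S => red B S => red red S => red red red B S => red red red red S => red red red red red B S => red red red red red red S => red red red red red red S fox east => red red red red red red S fox east fox east => red red red red red red eats fox east fox east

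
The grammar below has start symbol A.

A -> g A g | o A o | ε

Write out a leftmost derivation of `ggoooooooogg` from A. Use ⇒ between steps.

A⇒gAg⇒ggAgg⇒ggoAogg⇒ggooAoogg⇒ggoooAooogg⇒ggooooAoooogg⇒ggoooooooogg

A ⇒ gAg   [A -> g A g]
gAg ⇒ ggAgg   [A -> g A g]
ggAgg ⇒ ggoAogg   [A -> o A o]
ggoAogg ⇒ ggooAoogg   [A -> o A o]
ggooAoogg ⇒ ggoooAooogg   [A -> o A o]
ggoooAooogg ⇒ ggooooAoooogg   [A -> o A o]
ggooooAoooogg ⇒ ggoooooooogg   [A -> ε]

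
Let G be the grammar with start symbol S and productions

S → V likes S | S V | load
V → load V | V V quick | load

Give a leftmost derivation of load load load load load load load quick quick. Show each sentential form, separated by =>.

S => S V   [S → S V]
S V => load V   [S → load]
load V => load load V   [V → load V]
load load V => load load load V   [V → load V]
load load load V => load load load V V quick   [V → V V quick]
load load load V V quick => load load load load V quick   [V → load]
load load load load V quick => load load load load load V quick   [V → load V]
load load load load load V quick => load load load load load V V quick quick   [V → V V quick]
load load load load load V V quick quick => load load load load load load V quick quick   [V → load]
load load load load load load V quick quick => load load load load load load load quick quick   [V → load]

S => S V => load V => load load V => load load load V => load load load V V quick => load load load load V quick => load load load load load V quick => load load load load load V V quick quick => load load load load load load V quick quick => load load load load load load load quick quick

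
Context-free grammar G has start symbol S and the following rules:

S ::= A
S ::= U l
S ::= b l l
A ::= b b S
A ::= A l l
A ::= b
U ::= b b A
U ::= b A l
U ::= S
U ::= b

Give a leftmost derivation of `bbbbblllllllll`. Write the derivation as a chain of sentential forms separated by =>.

S=>Ul=>Sl=>Al=>Alll=>bbSlll=>bbAlll=>bbAlllll=>bbAlllllll=>bbbbSlllllll=>bbbbblllllllll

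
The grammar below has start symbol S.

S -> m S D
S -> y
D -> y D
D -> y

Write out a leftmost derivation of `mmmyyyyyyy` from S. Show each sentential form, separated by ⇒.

S ⇒ mSD   [S -> m S D]
mSD ⇒ mmSDD   [S -> m S D]
mmSDD ⇒ mmmSDDD   [S -> m S D]
mmmSDDD ⇒ mmmyDDD   [S -> y]
mmmyDDD ⇒ mmmyyDDD   [D -> y D]
mmmyyDDD ⇒ mmmyyyDD   [D -> y]
mmmyyyDD ⇒ mmmyyyyDD   [D -> y D]
mmmyyyyDD ⇒ mmmyyyyyDD   [D -> y D]
mmmyyyyyDD ⇒ mmmyyyyyyD   [D -> y]
mmmyyyyyyD ⇒ mmmyyyyyyy   [D -> y]

S⇒mSD⇒mmSDD⇒mmmSDDD⇒mmmyDDD⇒mmmyyDDD⇒mmmyyyDD⇒mmmyyyyDD⇒mmmyyyyyDD⇒mmmyyyyyyD⇒mmmyyyyyyy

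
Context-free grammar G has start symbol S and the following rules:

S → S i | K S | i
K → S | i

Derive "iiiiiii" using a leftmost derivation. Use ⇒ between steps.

S ⇒ KS ⇒ SS ⇒ KSS ⇒ SSS ⇒ SiSS ⇒ SiiSS ⇒ KSiiSS ⇒ iSiiSS ⇒ iSiiiSS ⇒ iiiiiSS ⇒ iiiiiiS ⇒ iiiiiii

S ⇒ KS   [S → K S]
KS ⇒ SS   [K → S]
SS ⇒ KSS   [S → K S]
KSS ⇒ SSS   [K → S]
SSS ⇒ SiSS   [S → S i]
SiSS ⇒ SiiSS   [S → S i]
SiiSS ⇒ KSiiSS   [S → K S]
KSiiSS ⇒ iSiiSS   [K → i]
iSiiSS ⇒ iSiiiSS   [S → S i]
iSiiiSS ⇒ iiiiiSS   [S → i]
iiiiiSS ⇒ iiiiiiS   [S → i]
iiiiiiS ⇒ iiiiiii   [S → i]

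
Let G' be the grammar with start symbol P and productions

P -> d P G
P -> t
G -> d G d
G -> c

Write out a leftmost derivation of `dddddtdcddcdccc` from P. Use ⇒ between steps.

P ⇒ dPG ⇒ ddPGG ⇒ dddPGGG ⇒ ddddPGGGG ⇒ dddddPGGGGG ⇒ dddddtGGGGG ⇒ dddddtdGdGGGG ⇒ dddddtdcdGGGG ⇒ dddddtdcddGdGGG ⇒ dddddtdcddcdGGG ⇒ dddddtdcddcdcGG ⇒ dddddtdcddcdccG ⇒ dddddtdcddcdccc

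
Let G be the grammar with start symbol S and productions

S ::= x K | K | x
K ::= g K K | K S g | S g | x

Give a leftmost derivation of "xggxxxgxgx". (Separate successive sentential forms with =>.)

S => xK   [S ::= x K]
xK => xgKK   [K ::= g K K]
xgKK => xgKSgK   [K ::= K S g]
xgKSgK => xgKSgSgK   [K ::= K S g]
xgKSgSgK => xggKKSgSgK   [K ::= g K K]
xggKKSgSgK => xggxKSgSgK   [K ::= x]
xggxKSgSgK => xggxxSgSgK   [K ::= x]
xggxxSgSgK => xggxxxgSgK   [S ::= x]
xggxxxgSgK => xggxxxgxgK   [S ::= x]
xggxxxgxgK => xggxxxgxgx   [K ::= x]

S=>xK=>xgKK=>xgKSgK=>xgKSgSgK=>xggKKSgSgK=>xggxKSgSgK=>xggxxSgSgK=>xggxxxgSgK=>xggxxxgxgK=>xggxxxgxgx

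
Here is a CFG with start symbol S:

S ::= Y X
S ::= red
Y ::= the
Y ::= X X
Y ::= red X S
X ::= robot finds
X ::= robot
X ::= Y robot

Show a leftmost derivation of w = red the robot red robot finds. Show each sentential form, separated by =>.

S => Y X => red X S X => red Y robot S X => red the robot S X => red the robot red X => red the robot red robot finds

S => Y X   [S ::= Y X]
Y X => red X S X   [Y ::= red X S]
red X S X => red Y robot S X   [X ::= Y robot]
red Y robot S X => red the robot S X   [Y ::= the]
red the robot S X => red the robot red X   [S ::= red]
red the robot red X => red the robot red robot finds   [X ::= robot finds]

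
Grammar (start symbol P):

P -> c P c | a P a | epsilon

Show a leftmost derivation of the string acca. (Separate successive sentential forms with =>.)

P => aPa => acPca => acca

P => aPa   [P -> a P a]
aPa => acPca   [P -> c P c]
acPca => acca   [P -> epsilon]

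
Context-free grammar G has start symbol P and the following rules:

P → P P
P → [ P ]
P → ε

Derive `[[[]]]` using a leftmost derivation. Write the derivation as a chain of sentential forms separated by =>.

P => [P] => [PP] => [PPP] => [[P]PP] => [[PP]PP] => [[PPP]PP] => [[[P]PP]PP] => [[[]PP]PP] => [[[]P]PP] => [[[]]PP] => [[[]]P] => [[[]]]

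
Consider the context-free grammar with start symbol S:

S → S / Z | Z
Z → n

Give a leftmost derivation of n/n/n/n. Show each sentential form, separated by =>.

S=>S/Z=>S/Z/Z=>S/Z/Z/Z=>Z/Z/Z/Z=>n/Z/Z/Z=>n/n/Z/Z=>n/n/n/Z=>n/n/n/n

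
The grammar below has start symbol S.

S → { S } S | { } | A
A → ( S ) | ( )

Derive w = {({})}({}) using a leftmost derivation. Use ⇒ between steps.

S ⇒ {S}S   [S → { S } S]
{S}S ⇒ {A}S   [S → A]
{A}S ⇒ {(S)}S   [A → ( S )]
{(S)}S ⇒ {({})}S   [S → { }]
{({})}S ⇒ {({})}A   [S → A]
{({})}A ⇒ {({})}(S)   [A → ( S )]
{({})}(S) ⇒ {({})}({})   [S → { }]

S ⇒ {S}S ⇒ {A}S ⇒ {(S)}S ⇒ {({})}S ⇒ {({})}A ⇒ {({})}(S) ⇒ {({})}({})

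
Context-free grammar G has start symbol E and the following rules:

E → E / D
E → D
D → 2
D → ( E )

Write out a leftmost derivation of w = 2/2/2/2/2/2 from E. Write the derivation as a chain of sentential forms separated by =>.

E => E/D => E/D/D => E/D/D/D => E/D/D/D/D => E/D/D/D/D/D => D/D/D/D/D/D => 2/D/D/D/D/D => 2/2/D/D/D/D => 2/2/2/D/D/D => 2/2/2/2/D/D => 2/2/2/2/2/D => 2/2/2/2/2/2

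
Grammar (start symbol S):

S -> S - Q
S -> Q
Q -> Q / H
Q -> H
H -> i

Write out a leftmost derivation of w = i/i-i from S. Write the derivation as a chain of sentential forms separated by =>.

S => S-Q   [S -> S - Q]
S-Q => Q-Q   [S -> Q]
Q-Q => Q/H-Q   [Q -> Q / H]
Q/H-Q => H/H-Q   [Q -> H]
H/H-Q => i/H-Q   [H -> i]
i/H-Q => i/i-Q   [H -> i]
i/i-Q => i/i-H   [Q -> H]
i/i-H => i/i-i   [H -> i]

S=>S-Q=>Q-Q=>Q/H-Q=>H/H-Q=>i/H-Q=>i/i-Q=>i/i-H=>i/i-i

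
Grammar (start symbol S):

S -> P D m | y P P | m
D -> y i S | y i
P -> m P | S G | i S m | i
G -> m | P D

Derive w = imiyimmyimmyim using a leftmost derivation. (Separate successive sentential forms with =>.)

S=>PDm=>iSmDm=>iPDmmDm=>imPDmmDm=>imSGDmmDm=>imPDmGDmmDm=>imiDmGDmmDm=>imiyimGDmmDm=>imiyimmDmmDm=>imiyimmyimmDm=>imiyimmyimmyim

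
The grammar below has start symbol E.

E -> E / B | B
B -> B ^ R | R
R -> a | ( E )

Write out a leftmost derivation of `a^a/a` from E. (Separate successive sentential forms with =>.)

E => E/B   [E -> E / B]
E/B => B/B   [E -> B]
B/B => B^R/B   [B -> B ^ R]
B^R/B => R^R/B   [B -> R]
R^R/B => a^R/B   [R -> a]
a^R/B => a^a/B   [R -> a]
a^a/B => a^a/R   [B -> R]
a^a/R => a^a/a   [R -> a]

E => E/B => B/B => B^R/B => R^R/B => a^R/B => a^a/B => a^a/R => a^a/a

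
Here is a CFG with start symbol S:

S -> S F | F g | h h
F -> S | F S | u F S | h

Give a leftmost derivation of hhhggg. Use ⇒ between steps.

S ⇒ Fg ⇒ Sg ⇒ Fgg ⇒ Sgg ⇒ Fggg ⇒ Sggg ⇒ SFggg ⇒ hhFggg ⇒ hhhggg

S ⇒ Fg   [S -> F g]
Fg ⇒ Sg   [F -> S]
Sg ⇒ Fgg   [S -> F g]
Fgg ⇒ Sgg   [F -> S]
Sgg ⇒ Fggg   [S -> F g]
Fggg ⇒ Sggg   [F -> S]
Sggg ⇒ SFggg   [S -> S F]
SFggg ⇒ hhFggg   [S -> h h]
hhFggg ⇒ hhhggg   [F -> h]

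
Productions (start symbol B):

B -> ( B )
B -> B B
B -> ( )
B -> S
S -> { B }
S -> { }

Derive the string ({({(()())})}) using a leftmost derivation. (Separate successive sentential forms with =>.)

B => (B) => (S) => ({B}) => ({(B)}) => ({(S)}) => ({({B})}) => ({({(B)})}) => ({({(BB)})}) => ({({(()B)})}) => ({({(()())})})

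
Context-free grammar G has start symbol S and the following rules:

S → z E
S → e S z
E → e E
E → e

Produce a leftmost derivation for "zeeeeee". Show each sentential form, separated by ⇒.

S ⇒ zE ⇒ zeE ⇒ zeeE ⇒ zeeeE ⇒ zeeeeE ⇒ zeeeeeE ⇒ zeeeeee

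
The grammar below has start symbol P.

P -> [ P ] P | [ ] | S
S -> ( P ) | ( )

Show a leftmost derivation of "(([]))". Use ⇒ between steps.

P ⇒ S ⇒ (P) ⇒ (S) ⇒ ((P)) ⇒ (([]))

P ⇒ S   [P -> S]
S ⇒ (P)   [S -> ( P )]
(P) ⇒ (S)   [P -> S]
(S) ⇒ ((P))   [S -> ( P )]
((P)) ⇒ (([]))   [P -> [ ]]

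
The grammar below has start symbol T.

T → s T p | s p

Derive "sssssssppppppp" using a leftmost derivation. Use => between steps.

T=>sTp=>ssTpp=>sssTppp=>ssssTpppp=>sssssTppppp=>ssssssTpppppp=>sssssssppppppp

T => sTp   [T → s T p]
sTp => ssTpp   [T → s T p]
ssTpp => sssTppp   [T → s T p]
sssTppp => ssssTpppp   [T → s T p]
ssssTpppp => sssssTppppp   [T → s T p]
sssssTppppp => ssssssTpppppp   [T → s T p]
ssssssTpppppp => sssssssppppppp   [T → s p]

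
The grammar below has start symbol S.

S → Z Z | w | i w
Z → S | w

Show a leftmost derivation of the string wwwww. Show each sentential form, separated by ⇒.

S ⇒ ZZ ⇒ SZ ⇒ ZZZ ⇒ SZZ ⇒ ZZZZ ⇒ wZZZ ⇒ wSZZ ⇒ wZZZZ ⇒ wSZZZ ⇒ wwZZZ ⇒ wwwZZ ⇒ wwwwZ ⇒ wwwww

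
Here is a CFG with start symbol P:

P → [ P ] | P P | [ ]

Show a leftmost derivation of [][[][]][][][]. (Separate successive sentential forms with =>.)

P => PP => PPP => PPPP => []PPP => []PPPP => [][P]PPP => [][PP]PPP => [][[]P]PPP => [][[][]]PPP => [][[][]][]PP => [][[][]][][]P => [][[][]][][][]

P => PP   [P → P P]
PP => PPP   [P → P P]
PPP => PPPP   [P → P P]
PPPP => []PPP   [P → [ ]]
[]PPP => []PPPP   [P → P P]
[]PPPP => [][P]PPP   [P → [ P ]]
[][P]PPP => [][PP]PPP   [P → P P]
[][PP]PPP => [][[]P]PPP   [P → [ ]]
[][[]P]PPP => [][[][]]PPP   [P → [ ]]
[][[][]]PPP => [][[][]][]PP   [P → [ ]]
[][[][]][]PP => [][[][]][][]P   [P → [ ]]
[][[][]][][]P => [][[][]][][][]   [P → [ ]]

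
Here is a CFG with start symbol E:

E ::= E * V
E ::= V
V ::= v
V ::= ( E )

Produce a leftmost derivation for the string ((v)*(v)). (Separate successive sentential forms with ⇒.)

E ⇒ V   [E ::= V]
V ⇒ (E)   [V ::= ( E )]
(E) ⇒ (E*V)   [E ::= E * V]
(E*V) ⇒ (V*V)   [E ::= V]
(V*V) ⇒ ((E)*V)   [V ::= ( E )]
((E)*V) ⇒ ((V)*V)   [E ::= V]
((V)*V) ⇒ ((v)*V)   [V ::= v]
((v)*V) ⇒ ((v)*(E))   [V ::= ( E )]
((v)*(E)) ⇒ ((v)*(V))   [E ::= V]
((v)*(V)) ⇒ ((v)*(v))   [V ::= v]

E ⇒ V ⇒ (E) ⇒ (E*V) ⇒ (V*V) ⇒ ((E)*V) ⇒ ((V)*V) ⇒ ((v)*V) ⇒ ((v)*(E)) ⇒ ((v)*(V)) ⇒ ((v)*(v))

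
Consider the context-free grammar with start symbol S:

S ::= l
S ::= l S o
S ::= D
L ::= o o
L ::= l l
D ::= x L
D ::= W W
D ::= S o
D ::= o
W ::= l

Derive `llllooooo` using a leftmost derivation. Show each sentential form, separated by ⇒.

S ⇒ D   [S ::= D]
D ⇒ So   [D ::= S o]
So ⇒ lSoo   [S ::= l S o]
lSoo ⇒ llSooo   [S ::= l S o]
llSooo ⇒ lllSoooo   [S ::= l S o]
lllSoooo ⇒ lllDoooo   [S ::= D]
lllDoooo ⇒ lllSooooo   [D ::= S o]
lllSooooo ⇒ llllooooo   [S ::= l]

S⇒D⇒So⇒lSoo⇒llSooo⇒lllSoooo⇒lllDoooo⇒lllSooooo⇒llllooooo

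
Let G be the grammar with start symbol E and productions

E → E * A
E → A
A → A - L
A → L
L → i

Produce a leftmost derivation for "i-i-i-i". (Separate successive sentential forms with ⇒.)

E⇒A⇒A-L⇒A-L-L⇒A-L-L-L⇒L-L-L-L⇒i-L-L-L⇒i-i-L-L⇒i-i-i-L⇒i-i-i-i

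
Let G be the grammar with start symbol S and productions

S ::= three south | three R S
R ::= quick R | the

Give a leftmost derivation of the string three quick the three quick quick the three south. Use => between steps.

S => three R S   [S ::= three R S]
three R S => three quick R S   [R ::= quick R]
three quick R S => three quick the S   [R ::= the]
three quick the S => three quick the three R S   [S ::= three R S]
three quick the three R S => three quick the three quick R S   [R ::= quick R]
three quick the three quick R S => three quick the three quick quick R S   [R ::= quick R]
three quick the three quick quick R S => three quick the three quick quick the S   [R ::= the]
three quick the three quick quick the S => three quick the three quick quick the three south   [S ::= three south]

S => three R S => three quick R S => three quick the S => three quick the three R S => three quick the three quick R S => three quick the three quick quick R S => three quick the three quick quick the S => three quick the three quick quick the three south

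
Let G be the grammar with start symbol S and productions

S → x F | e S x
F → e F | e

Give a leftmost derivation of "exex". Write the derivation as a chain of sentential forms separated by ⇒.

S ⇒ eSx   [S → e S x]
eSx ⇒ exFx   [S → x F]
exFx ⇒ exex   [F → e]

S⇒eSx⇒exFx⇒exex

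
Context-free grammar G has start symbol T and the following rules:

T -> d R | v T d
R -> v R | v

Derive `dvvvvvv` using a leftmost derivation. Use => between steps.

T=>dR=>dvR=>dvvR=>dvvvR=>dvvvvR=>dvvvvvR=>dvvvvvv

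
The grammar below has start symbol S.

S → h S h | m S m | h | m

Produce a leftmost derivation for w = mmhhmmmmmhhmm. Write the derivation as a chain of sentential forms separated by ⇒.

S⇒mSm⇒mmSmm⇒mmhShmm⇒mmhhShhmm⇒mmhhmSmhhmm⇒mmhhmmSmmhhmm⇒mmhhmmmmmhhmm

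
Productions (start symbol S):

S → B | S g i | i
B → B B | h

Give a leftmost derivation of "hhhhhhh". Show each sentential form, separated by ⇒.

S⇒B⇒BB⇒BBB⇒BBBB⇒BBBBB⇒BBBBBB⇒BBBBBBB⇒hBBBBBB⇒hhBBBBB⇒hhhBBBB⇒hhhhBBB⇒hhhhhBB⇒hhhhhhB⇒hhhhhhh

S ⇒ B   [S → B]
B ⇒ BB   [B → B B]
BB ⇒ BBB   [B → B B]
BBB ⇒ BBBB   [B → B B]
BBBB ⇒ BBBBB   [B → B B]
BBBBB ⇒ BBBBBB   [B → B B]
BBBBBB ⇒ BBBBBBB   [B → B B]
BBBBBBB ⇒ hBBBBBB   [B → h]
hBBBBBB ⇒ hhBBBBB   [B → h]
hhBBBBB ⇒ hhhBBBB   [B → h]
hhhBBBB ⇒ hhhhBBB   [B → h]
hhhhBBB ⇒ hhhhhBB   [B → h]
hhhhhBB ⇒ hhhhhhB   [B → h]
hhhhhhB ⇒ hhhhhhh   [B → h]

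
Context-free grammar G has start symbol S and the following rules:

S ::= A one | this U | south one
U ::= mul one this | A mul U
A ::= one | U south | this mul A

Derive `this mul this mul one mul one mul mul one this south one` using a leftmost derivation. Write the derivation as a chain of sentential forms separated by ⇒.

S ⇒ A one ⇒ U south one ⇒ A mul U south one ⇒ this mul A mul U south one ⇒ this mul this mul A mul U south one ⇒ this mul this mul one mul U south one ⇒ this mul this mul one mul A mul U south one ⇒ this mul this mul one mul one mul U south one ⇒ this mul this mul one mul one mul mul one this south one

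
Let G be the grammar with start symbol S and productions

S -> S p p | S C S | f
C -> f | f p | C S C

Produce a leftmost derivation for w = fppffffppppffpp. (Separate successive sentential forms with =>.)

S => Spp => SCSpp => SppCSpp => SppppCSpp => SCSppppCSpp => SCSCSppppCSpp => SppCSCSppppCSpp => fppCSCSppppCSpp => fppfSCSppppCSpp => fppffCSppppCSpp => fppfffSppppCSpp => fppffffppppCSpp => fppffffppppfSpp => fppffffppppffpp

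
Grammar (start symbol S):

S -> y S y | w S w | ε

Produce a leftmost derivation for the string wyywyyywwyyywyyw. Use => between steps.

S => wSw => wySyw => wyySyyw => wyywSwyyw => wyywySywyyw => wyywyySyywyyw => wyywyyySyyywyyw => wyywyyywSwyyywyyw => wyywyyywwyyywyyw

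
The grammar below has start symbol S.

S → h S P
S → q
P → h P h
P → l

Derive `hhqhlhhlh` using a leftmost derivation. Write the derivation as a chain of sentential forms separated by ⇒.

S ⇒ hSP ⇒ hhSPP ⇒ hhqPP ⇒ hhqhPhP ⇒ hhqhlhP ⇒ hhqhlhhPh ⇒ hhqhlhhlh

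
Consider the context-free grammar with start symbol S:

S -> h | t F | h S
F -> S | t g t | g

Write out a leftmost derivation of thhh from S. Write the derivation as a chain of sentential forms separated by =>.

S=>tF=>tS=>thS=>thhS=>thhh

S => tF   [S -> t F]
tF => tS   [F -> S]
tS => thS   [S -> h S]
thS => thhS   [S -> h S]
thhS => thhh   [S -> h]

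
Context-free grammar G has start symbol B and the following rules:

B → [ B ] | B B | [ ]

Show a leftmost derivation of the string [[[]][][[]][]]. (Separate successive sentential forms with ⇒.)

B ⇒ [B] ⇒ [BB] ⇒ [BBB] ⇒ [BBBB] ⇒ [[B]BBB] ⇒ [[[]]BBB] ⇒ [[[]][]BB] ⇒ [[[]][][B]B] ⇒ [[[]][][[]]B] ⇒ [[[]][][[]][]]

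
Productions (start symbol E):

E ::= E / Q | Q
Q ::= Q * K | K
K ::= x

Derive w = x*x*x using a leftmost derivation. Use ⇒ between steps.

E⇒Q⇒Q*K⇒Q*K*K⇒K*K*K⇒x*K*K⇒x*x*K⇒x*x*x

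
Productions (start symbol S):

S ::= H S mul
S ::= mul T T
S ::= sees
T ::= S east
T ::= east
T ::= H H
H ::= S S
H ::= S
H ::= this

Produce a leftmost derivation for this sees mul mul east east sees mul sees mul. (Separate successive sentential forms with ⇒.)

S ⇒ H S mul ⇒ S S mul ⇒ H S mul S mul ⇒ S S S mul S mul ⇒ H S mul S S mul S mul ⇒ this S mul S S mul S mul ⇒ this sees mul S S mul S mul ⇒ this sees mul mul T T S mul S mul ⇒ this sees mul mul east T S mul S mul ⇒ this sees mul mul east east S mul S mul ⇒ this sees mul mul east east sees mul S mul ⇒ this sees mul mul east east sees mul sees mul

S ⇒ H S mul   [S ::= H S mul]
H S mul ⇒ S S mul   [H ::= S]
S S mul ⇒ H S mul S mul   [S ::= H S mul]
H S mul S mul ⇒ S S S mul S mul   [H ::= S S]
S S S mul S mul ⇒ H S mul S S mul S mul   [S ::= H S mul]
H S mul S S mul S mul ⇒ this S mul S S mul S mul   [H ::= this]
this S mul S S mul S mul ⇒ this sees mul S S mul S mul   [S ::= sees]
this sees mul S S mul S mul ⇒ this sees mul mul T T S mul S mul   [S ::= mul T T]
this sees mul mul T T S mul S mul ⇒ this sees mul mul east T S mul S mul   [T ::= east]
this sees mul mul east T S mul S mul ⇒ this sees mul mul east east S mul S mul   [T ::= east]
this sees mul mul east east S mul S mul ⇒ this sees mul mul east east sees mul S mul   [S ::= sees]
this sees mul mul east east sees mul S mul ⇒ this sees mul mul east east sees mul sees mul   [S ::= sees]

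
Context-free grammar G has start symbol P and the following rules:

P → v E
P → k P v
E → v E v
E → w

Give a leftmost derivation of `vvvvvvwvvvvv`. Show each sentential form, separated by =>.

P => vE => vvEv => vvvEvv => vvvvEvvv => vvvvvEvvvv => vvvvvvEvvvvv => vvvvvvwvvvvv

P => vE   [P → v E]
vE => vvEv   [E → v E v]
vvEv => vvvEvv   [E → v E v]
vvvEvv => vvvvEvvv   [E → v E v]
vvvvEvvv => vvvvvEvvvv   [E → v E v]
vvvvvEvvvv => vvvvvvEvvvvv   [E → v E v]
vvvvvvEvvvvv => vvvvvvwvvvvv   [E → w]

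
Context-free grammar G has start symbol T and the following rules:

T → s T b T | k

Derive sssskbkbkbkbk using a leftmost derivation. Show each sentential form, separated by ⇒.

T⇒sTbT⇒ssTbTbT⇒sssTbTbTbT⇒ssssTbTbTbTbT⇒sssskbTbTbTbT⇒sssskbkbTbTbT⇒sssskbkbkbTbT⇒sssskbkbkbkbT⇒sssskbkbkbkbk

T ⇒ sTbT   [T → s T b T]
sTbT ⇒ ssTbTbT   [T → s T b T]
ssTbTbT ⇒ sssTbTbTbT   [T → s T b T]
sssTbTbTbT ⇒ ssssTbTbTbTbT   [T → s T b T]
ssssTbTbTbTbT ⇒ sssskbTbTbTbT   [T → k]
sssskbTbTbTbT ⇒ sssskbkbTbTbT   [T → k]
sssskbkbTbTbT ⇒ sssskbkbkbTbT   [T → k]
sssskbkbkbTbT ⇒ sssskbkbkbkbT   [T → k]
sssskbkbkbkbT ⇒ sssskbkbkbkbk   [T → k]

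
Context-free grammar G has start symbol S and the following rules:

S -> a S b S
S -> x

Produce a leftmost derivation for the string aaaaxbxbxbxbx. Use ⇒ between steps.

S⇒aSbS⇒aaSbSbS⇒aaaSbSbSbS⇒aaaaSbSbSbSbS⇒aaaaxbSbSbSbS⇒aaaaxbxbSbSbS⇒aaaaxbxbxbSbS⇒aaaaxbxbxbxbS⇒aaaaxbxbxbxbx

S ⇒ aSbS   [S -> a S b S]
aSbS ⇒ aaSbSbS   [S -> a S b S]
aaSbSbS ⇒ aaaSbSbSbS   [S -> a S b S]
aaaSbSbSbS ⇒ aaaaSbSbSbSbS   [S -> a S b S]
aaaaSbSbSbSbS ⇒ aaaaxbSbSbSbS   [S -> x]
aaaaxbSbSbSbS ⇒ aaaaxbxbSbSbS   [S -> x]
aaaaxbxbSbSbS ⇒ aaaaxbxbxbSbS   [S -> x]
aaaaxbxbxbSbS ⇒ aaaaxbxbxbxbS   [S -> x]
aaaaxbxbxbxbS ⇒ aaaaxbxbxbxbx   [S -> x]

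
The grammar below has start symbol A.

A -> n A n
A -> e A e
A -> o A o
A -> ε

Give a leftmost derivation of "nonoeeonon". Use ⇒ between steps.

A ⇒ nAn   [A -> n A n]
nAn ⇒ noAon   [A -> o A o]
noAon ⇒ nonAnon   [A -> n A n]
nonAnon ⇒ nonoAonon   [A -> o A o]
nonoAonon ⇒ nonoeAeonon   [A -> e A e]
nonoeAeonon ⇒ nonoeeonon   [A -> ε]

A ⇒ nAn ⇒ noAon ⇒ nonAnon ⇒ nonoAonon ⇒ nonoeAeonon ⇒ nonoeeonon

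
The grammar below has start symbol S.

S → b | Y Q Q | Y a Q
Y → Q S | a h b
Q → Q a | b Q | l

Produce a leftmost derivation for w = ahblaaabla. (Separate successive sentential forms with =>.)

S=>YQQ=>ahbQQ=>ahbQaQ=>ahbQaaQ=>ahbQaaaQ=>ahblaaaQ=>ahblaaaQa=>ahblaaabQa=>ahblaaabla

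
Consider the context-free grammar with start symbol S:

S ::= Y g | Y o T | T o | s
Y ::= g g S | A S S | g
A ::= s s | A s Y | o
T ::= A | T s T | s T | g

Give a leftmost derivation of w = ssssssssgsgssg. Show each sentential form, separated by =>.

S => Yg   [S ::= Y g]
Yg => ASSg   [Y ::= A S S]
ASSg => AsYSSg   [A ::= A s Y]
AsYSSg => AsYsYSSg   [A ::= A s Y]
AsYsYSSg => AsYsYsYSSg   [A ::= A s Y]
AsYsYsYSSg => sssYsYsYSSg   [A ::= s s]
sssYsYsYSSg => sssASSsYsYSSg   [Y ::= A S S]
sssASSsYsYSSg => sssssSSsYsYSSg   [A ::= s s]
sssssSSsYsYSSg => ssssssSsYsYSSg   [S ::= s]
ssssssSsYsYSSg => ssssssssYsYSSg   [S ::= s]
ssssssssYsYSSg => ssssssssgsYSSg   [Y ::= g]
ssssssssgsYSSg => ssssssssgsgSSg   [Y ::= g]
ssssssssgsgSSg => ssssssssgsgsSg   [S ::= s]
ssssssssgsgsSg => ssssssssgsgssg   [S ::= s]

S=>Yg=>ASSg=>AsYSSg=>AsYsYSSg=>AsYsYsYSSg=>sssYsYsYSSg=>sssASSsYsYSSg=>sssssSSsYsYSSg=>ssssssSsYsYSSg=>ssssssssYsYSSg=>ssssssssgsYSSg=>ssssssssgsgSSg=>ssssssssgsgsSg=>ssssssssgsgssg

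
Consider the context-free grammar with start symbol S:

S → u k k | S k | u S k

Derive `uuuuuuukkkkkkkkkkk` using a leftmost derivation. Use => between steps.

S => Sk => uSkk => uSkkk => uuSkkkk => uuuSkkkkk => uuuSkkkkkk => uuuuSkkkkkkk => uuuuuSkkkkkkkk => uuuuuuSkkkkkkkkk => uuuuuuukkkkkkkkkkk

S => Sk   [S → S k]
Sk => uSkk   [S → u S k]
uSkk => uSkkk   [S → S k]
uSkkk => uuSkkkk   [S → u S k]
uuSkkkk => uuuSkkkkk   [S → u S k]
uuuSkkkkk => uuuSkkkkkk   [S → S k]
uuuSkkkkkk => uuuuSkkkkkkk   [S → u S k]
uuuuSkkkkkkk => uuuuuSkkkkkkkk   [S → u S k]
uuuuuSkkkkkkkk => uuuuuuSkkkkkkkkk   [S → u S k]
uuuuuuSkkkkkkkkk => uuuuuuukkkkkkkkkkk   [S → u k k]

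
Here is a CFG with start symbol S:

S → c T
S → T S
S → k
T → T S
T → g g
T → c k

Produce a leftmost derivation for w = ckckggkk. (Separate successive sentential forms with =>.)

S => TS   [S → T S]
TS => ckS   [T → c k]
ckS => ckTS   [S → T S]
ckTS => ckckS   [T → c k]
ckckS => ckckTS   [S → T S]
ckckTS => ckckTSS   [T → T S]
ckckTSS => ckckggSS   [T → g g]
ckckggSS => ckckggkS   [S → k]
ckckggkS => ckckggkk   [S → k]

S => TS => ckS => ckTS => ckckS => ckckTS => ckckTSS => ckckggSS => ckckggkS => ckckggkk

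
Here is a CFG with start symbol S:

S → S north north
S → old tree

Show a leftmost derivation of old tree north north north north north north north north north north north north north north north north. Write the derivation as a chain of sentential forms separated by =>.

S => S north north => S north north north north => S north north north north north north => S north north north north north north north north => S north north north north north north north north north north => S north north north north north north north north north north north north => S north north north north north north north north north north north north north north => S north north north north north north north north north north north north north north north north => old tree north north north north north north north north north north north north north north north north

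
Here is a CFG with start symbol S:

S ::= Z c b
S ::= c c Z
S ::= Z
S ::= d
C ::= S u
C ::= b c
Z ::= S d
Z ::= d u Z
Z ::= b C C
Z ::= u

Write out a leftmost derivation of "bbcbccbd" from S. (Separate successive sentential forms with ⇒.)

S ⇒ Z ⇒ Sd ⇒ Zcbd ⇒ bCCcbd ⇒ bbcCcbd ⇒ bbcbccbd

S ⇒ Z   [S ::= Z]
Z ⇒ Sd   [Z ::= S d]
Sd ⇒ Zcbd   [S ::= Z c b]
Zcbd ⇒ bCCcbd   [Z ::= b C C]
bCCcbd ⇒ bbcCcbd   [C ::= b c]
bbcCcbd ⇒ bbcbccbd   [C ::= b c]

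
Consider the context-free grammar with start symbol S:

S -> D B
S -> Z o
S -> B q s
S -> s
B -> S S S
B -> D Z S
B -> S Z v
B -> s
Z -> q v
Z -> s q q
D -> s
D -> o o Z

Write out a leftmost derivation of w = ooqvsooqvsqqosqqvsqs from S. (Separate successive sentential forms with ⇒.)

S ⇒ DB ⇒ ooZB ⇒ ooqvB ⇒ ooqvSSS ⇒ ooqvsSS ⇒ ooqvsDBS ⇒ ooqvsooZBS ⇒ ooqvsooqvBS ⇒ ooqvsooqvSZvS ⇒ ooqvsooqvZoZvS ⇒ ooqvsooqvsqqoZvS ⇒ ooqvsooqvsqqosqqvS ⇒ ooqvsooqvsqqosqqvBqs ⇒ ooqvsooqvsqqosqqvsqs

S ⇒ DB   [S -> D B]
DB ⇒ ooZB   [D -> o o Z]
ooZB ⇒ ooqvB   [Z -> q v]
ooqvB ⇒ ooqvSSS   [B -> S S S]
ooqvSSS ⇒ ooqvsSS   [S -> s]
ooqvsSS ⇒ ooqvsDBS   [S -> D B]
ooqvsDBS ⇒ ooqvsooZBS   [D -> o o Z]
ooqvsooZBS ⇒ ooqvsooqvBS   [Z -> q v]
ooqvsooqvBS ⇒ ooqvsooqvSZvS   [B -> S Z v]
ooqvsooqvSZvS ⇒ ooqvsooqvZoZvS   [S -> Z o]
ooqvsooqvZoZvS ⇒ ooqvsooqvsqqoZvS   [Z -> s q q]
ooqvsooqvsqqoZvS ⇒ ooqvsooqvsqqosqqvS   [Z -> s q q]
ooqvsooqvsqqosqqvS ⇒ ooqvsooqvsqqosqqvBqs   [S -> B q s]
ooqvsooqvsqqosqqvBqs ⇒ ooqvsooqvsqqosqqvsqs   [B -> s]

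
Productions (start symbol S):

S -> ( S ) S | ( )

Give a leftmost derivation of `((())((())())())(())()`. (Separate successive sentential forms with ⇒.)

S ⇒ (S)S ⇒ ((S)S)S ⇒ ((())S)S ⇒ ((())(S)S)S ⇒ ((())((S)S)S)S ⇒ ((())((())S)S)S ⇒ ((())((())())S)S ⇒ ((())((())())())S ⇒ ((())((())())())(S)S ⇒ ((())((())())())(())S ⇒ ((())((())())())(())()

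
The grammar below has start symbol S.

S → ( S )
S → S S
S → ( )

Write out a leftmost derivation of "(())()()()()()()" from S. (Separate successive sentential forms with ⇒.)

S ⇒ SS ⇒ SSS ⇒ SSSS ⇒ SSSSS ⇒ SSSSSS ⇒ (S)SSSSS ⇒ (())SSSSS ⇒ (())SSSSSS ⇒ (())()SSSSS ⇒ (())()()SSSS ⇒ (())()()()SSS ⇒ (())()()()()SS ⇒ (())()()()()()S ⇒ (())()()()()()()

S ⇒ SS   [S → S S]
SS ⇒ SSS   [S → S S]
SSS ⇒ SSSS   [S → S S]
SSSS ⇒ SSSSS   [S → S S]
SSSSS ⇒ SSSSSS   [S → S S]
SSSSSS ⇒ (S)SSSSS   [S → ( S )]
(S)SSSSS ⇒ (())SSSSS   [S → ( )]
(())SSSSS ⇒ (())SSSSSS   [S → S S]
(())SSSSSS ⇒ (())()SSSSS   [S → ( )]
(())()SSSSS ⇒ (())()()SSSS   [S → ( )]
(())()()SSSS ⇒ (())()()()SSS   [S → ( )]
(())()()()SSS ⇒ (())()()()()SS   [S → ( )]
(())()()()()SS ⇒ (())()()()()()S   [S → ( )]
(())()()()()()S ⇒ (())()()()()()()   [S → ( )]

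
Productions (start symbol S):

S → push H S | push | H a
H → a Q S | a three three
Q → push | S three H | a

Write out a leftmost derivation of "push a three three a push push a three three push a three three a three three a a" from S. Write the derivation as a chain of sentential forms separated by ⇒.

S ⇒ push H S ⇒ push a three three S ⇒ push a three three H a ⇒ push a three three a Q S a ⇒ push a three three a push S a ⇒ push a three three a push push H S a ⇒ push a three three a push push a three three S a ⇒ push a three three a push push a three three push H S a ⇒ push a three three a push push a three three push a three three S a ⇒ push a three three a push push a three three push a three three H a a ⇒ push a three three a push push a three three push a three three a three three a a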